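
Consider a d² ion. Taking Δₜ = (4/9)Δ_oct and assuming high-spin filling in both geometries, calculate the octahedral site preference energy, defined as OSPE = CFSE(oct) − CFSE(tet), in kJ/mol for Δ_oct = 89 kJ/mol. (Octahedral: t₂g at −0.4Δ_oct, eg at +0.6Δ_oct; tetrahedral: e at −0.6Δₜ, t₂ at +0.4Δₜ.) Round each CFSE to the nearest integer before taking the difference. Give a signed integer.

-24

In an octahedral site d² (HS) is t₂g² eg⁰, giving CFSE(oct) = -0.8Δ_oct = -71 kJ/mol.
Tetrahedral: e² t₂⁰, CFSE = 2(−0.6) + 0(+0.4) = -1.2Δₜ = -1.2 × (4/9) × 89 = -47 kJ/mol.
OSPE = CFSE(oct) − CFSE(tet) = -71 − (-47) = -24 kJ/mol.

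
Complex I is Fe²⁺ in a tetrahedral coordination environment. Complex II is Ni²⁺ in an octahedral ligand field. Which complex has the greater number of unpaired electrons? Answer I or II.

I: Group 8 minus oxidation state +2 gives a d⁶ configuration for Fe²⁺; Tetrahedral splitting is small, so the complex is high-spin; e³ t₂³ → 4 unpaired.
II: Ni²⁺: group 10, so d-count = 10 − 2 = 8; For octahedral d⁸ the high- and low-spin configurations coincide; t2g^6 e_g^2 → 2 unpaired.
So I has more unpaired electrons.

I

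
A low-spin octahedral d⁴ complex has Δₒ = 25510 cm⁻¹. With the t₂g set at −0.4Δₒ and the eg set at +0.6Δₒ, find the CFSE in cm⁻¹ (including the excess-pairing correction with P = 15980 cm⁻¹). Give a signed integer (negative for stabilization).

-24836

Electron filling gives t₂g⁴ eg⁰.
CFSE(orbital) = 4×(-0.4Δₒ) + 0×(0.6Δₒ) = -1.6Δₒ; with Δₒ = 25510 cm⁻¹ that is -40816 cm⁻¹.
Relative to high-spin t₂g³ eg¹ (0 paired), the low-spin configuration has 1 additional pair, contributing +1 × 15980 = +15980 cm⁻¹.
Overall CFSE = -40816 + 15980 = -24836 cm⁻¹.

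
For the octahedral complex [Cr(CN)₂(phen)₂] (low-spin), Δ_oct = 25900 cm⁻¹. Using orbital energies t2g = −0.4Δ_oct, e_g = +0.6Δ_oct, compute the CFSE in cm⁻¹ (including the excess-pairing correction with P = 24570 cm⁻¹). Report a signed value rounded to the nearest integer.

-16870

Ligand charges: 2×(-1) from CN⁻ and 2×(+0) from phen sum to -2; with overall charge +0, Cr is +2.
Cr sits in group 6; removing 2 electrons leaves Cr²⁺ with 6 − 2 = 4 d electrons.
The d⁴ electrons fill as t2g^4 e_g^0.
CFSE(orbital) = 4×(-0.4Δ_oct) + 0×(0.6Δ_oct) = -1.6Δ_oct; with Δ_oct = 25900 cm⁻¹ that is -41440 cm⁻¹.
Pairing penalty: 1 pair vs 0 in the high-spin reference → 1 extra × P = 24570 cm⁻¹.
Net CFSE = -41440 + 24570 = -16870 cm⁻¹.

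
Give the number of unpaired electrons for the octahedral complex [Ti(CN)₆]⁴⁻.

Each CN⁻ contributes -1; 6 × (-1) = -6. With overall charge -4, Ti is in the +2 oxidation state.
Ti²⁺: group 4, so d-count = 4 − 2 = 2.
Configuration: t₂g² eg⁰, giving 2 unpaired electrons.

2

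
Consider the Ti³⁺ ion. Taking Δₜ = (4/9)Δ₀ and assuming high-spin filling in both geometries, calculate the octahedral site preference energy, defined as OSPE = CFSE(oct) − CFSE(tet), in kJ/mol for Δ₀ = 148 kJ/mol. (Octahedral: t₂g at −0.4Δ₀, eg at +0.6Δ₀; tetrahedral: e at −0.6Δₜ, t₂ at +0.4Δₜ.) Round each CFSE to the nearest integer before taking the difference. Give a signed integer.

Ti is in group 4, so Ti³⁺ is d¹ (4 − 3 = 1).
Octahedral high-spin t₂g¹ eg⁰: CFSE = -0.4 × 148 = -59 kJ/mol.
Tetrahedral: e¹ t₂⁰, CFSE = 1(−0.6) + 0(+0.4) = -0.6Δₜ = -0.6 × (4/9) × 148 = -39 kJ/mol.
OSPE = -59 − (-39) = -20 kJ/mol.

-20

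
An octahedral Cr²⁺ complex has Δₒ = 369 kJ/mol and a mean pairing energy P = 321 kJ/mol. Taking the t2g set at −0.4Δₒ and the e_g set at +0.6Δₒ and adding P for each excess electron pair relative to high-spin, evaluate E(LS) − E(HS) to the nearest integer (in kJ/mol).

Group 6 minus oxidation state +2 gives a d⁴ configuration for Cr²⁺.
High-spin: t2g^3 e_g^1, CFSE = -0.6Δₒ = -221 kJ/mol.
Low-spin: t2g^4 e_g^0, orbital CFSE = -1.6Δₒ = -590 kJ/mol; plus 1 excess pair × P = +321 kJ/mol; total -269 kJ/mol.
The difference is -269 − (-221) = -48 kJ/mol, so low-spin lies lower.

-48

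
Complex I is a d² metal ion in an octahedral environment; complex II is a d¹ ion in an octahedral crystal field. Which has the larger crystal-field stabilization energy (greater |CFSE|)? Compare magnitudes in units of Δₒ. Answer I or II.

I

I: For octahedral d² the high- and low-spin configurations coincide; t2g^2 e_g^0, CFSE = -0.8Δₒ.
II: t₂g¹ eg⁰, CFSE = -0.4Δₒ.
So I has the larger |CFSE|.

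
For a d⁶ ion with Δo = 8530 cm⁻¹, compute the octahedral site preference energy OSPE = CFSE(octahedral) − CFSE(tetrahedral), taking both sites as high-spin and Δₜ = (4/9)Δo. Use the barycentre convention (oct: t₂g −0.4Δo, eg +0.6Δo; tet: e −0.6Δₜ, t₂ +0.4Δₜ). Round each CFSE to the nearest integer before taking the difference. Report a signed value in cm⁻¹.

Octahedral high-spin t2g^4 e_g^2: CFSE = -0.4 × 8530 = -3412 cm⁻¹.
Tetrahedral e^3 t2^3 gives -0.6Δₜ = -0.6 × (4/9) × 8530 = -2275 cm⁻¹.
OSPE = CFSE(oct) − CFSE(tet) = -3412 − (-2275) = -1137 cm⁻¹.

-1137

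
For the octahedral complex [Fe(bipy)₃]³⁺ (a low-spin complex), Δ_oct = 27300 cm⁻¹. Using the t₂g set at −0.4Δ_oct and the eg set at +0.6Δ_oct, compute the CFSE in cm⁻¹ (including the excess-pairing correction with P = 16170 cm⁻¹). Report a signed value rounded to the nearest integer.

-22260

bipy is neutral, so the +3 overall charge sits on Fe: oxidation state +3.
Fe is in group 8, so Fe³⁺ is d⁵ (8 − 3 = 5).
The d⁵ electrons fill as t₂g⁵ eg⁰.
Orbital CFSE = 5(-0.4) + 0(0.6) = -2.0Δ_oct = -2.0 × 27300 = -54600 cm⁻¹.
Pairing penalty: 2 pairs vs 0 in the high-spin reference → 2 extra × P = 32340 cm⁻¹.
Overall CFSE = -54600 + 32340 = -22260 cm⁻¹.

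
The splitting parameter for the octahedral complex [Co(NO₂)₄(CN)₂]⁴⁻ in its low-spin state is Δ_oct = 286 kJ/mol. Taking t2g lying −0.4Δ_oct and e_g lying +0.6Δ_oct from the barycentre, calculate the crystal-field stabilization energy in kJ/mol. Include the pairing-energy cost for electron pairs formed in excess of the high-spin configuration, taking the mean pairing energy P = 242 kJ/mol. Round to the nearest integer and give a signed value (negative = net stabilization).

Ligand charges: 4×(-1) from NO₂⁻ and 2×(-1) from CN⁻ sum to -6; with overall charge -4, Co is +2.
Group 9 minus oxidation state +2 gives a d⁷ configuration for Co²⁺.
Configuration: t2g^6 e_g^1.
CFSE(orbital) = 6×(-0.4Δ_oct) + 1×(0.6Δ_oct) = -1.8Δ_oct; with Δ_oct = 286 kJ/mol that is -515 kJ/mol.
Relative to high-spin t2g^5 e_g^2 (2 paired), the low-spin configuration has 1 additional pair, contributing +1 × 242 = +242 kJ/mol.
Combining: -515 + 242 = -273 kJ/mol.

-273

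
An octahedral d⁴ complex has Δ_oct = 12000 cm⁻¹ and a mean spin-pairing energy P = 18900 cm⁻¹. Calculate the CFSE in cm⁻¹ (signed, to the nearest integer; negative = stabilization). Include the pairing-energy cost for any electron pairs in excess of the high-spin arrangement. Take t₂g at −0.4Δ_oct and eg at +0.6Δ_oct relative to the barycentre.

-7200

Here Δ_oct < P (12000 < 18900), so the high-spin state is favoured.
That gives t₂g³ eg¹.
Orbital CFSE = -0.6Δ_oct = -0.6 × 12000 = -7200 cm⁻¹.
High-spin has no excess pairs, so no pairing correction applies.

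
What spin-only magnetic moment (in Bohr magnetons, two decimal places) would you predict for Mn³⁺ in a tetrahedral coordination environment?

4.90 Bohr magnetons

Mn³⁺: group 7, so d-count = 7 − 3 = 4.
With tetrahedral geometry the complex is necessarily high-spin.
Configuration: e² t₂² → 4 unpaired electrons.
μ(spin-only) = √[4(4+2)] = √24 ≈ 4.90 Bohr magnetons.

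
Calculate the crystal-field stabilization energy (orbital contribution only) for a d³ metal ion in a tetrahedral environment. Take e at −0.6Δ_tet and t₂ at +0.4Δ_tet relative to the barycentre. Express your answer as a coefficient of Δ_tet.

With tetrahedral geometry the complex is necessarily high-spin.
Configuration: e² t₂¹.
CFSE = 2(-0.6Δ_tet) + 1(0.4Δ_tet) = -1.2Δ_tet + 0.4Δ_tet = -0.8Δ_tet.

-0.8 Δ_tet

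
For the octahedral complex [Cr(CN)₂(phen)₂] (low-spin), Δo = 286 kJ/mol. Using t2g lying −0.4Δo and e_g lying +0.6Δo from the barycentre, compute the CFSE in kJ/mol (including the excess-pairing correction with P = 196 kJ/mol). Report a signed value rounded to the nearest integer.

Ligand charges: 2×(-1) from CN⁻ and 2×(+0) from phen sum to -2; with overall charge +0, Cr is +2.
Cr sits in group 6; removing 2 electrons leaves Cr²⁺ with 6 − 2 = 4 d electrons.
The d⁴ electrons fill as t2g^4 e_g^0.
CFSE(orbital) = 4×(-0.4Δo) + 0×(0.6Δo) = -1.6Δo; with Δo = 286 kJ/mol that is -458 kJ/mol.
Relative to high-spin t2g^3 e_g^1 (0 paired), the low-spin configuration has 1 additional pair, contributing +1 × 196 = +196 kJ/mol.
Overall CFSE = -458 + 196 = -262 kJ/mol.

-262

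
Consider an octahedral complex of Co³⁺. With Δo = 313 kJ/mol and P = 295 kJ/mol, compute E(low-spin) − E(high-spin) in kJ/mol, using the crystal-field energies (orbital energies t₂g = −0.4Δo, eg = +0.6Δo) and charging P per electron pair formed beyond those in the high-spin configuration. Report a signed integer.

Co³⁺: group 9, so d-count = 9 − 3 = 6.
High-spin d⁶ fills as t₂g⁴ eg² with CFSE 4(−0.4) + 2(+0.6) = -0.4Δo = -125 kJ/mol.
Low-spin t₂g⁶ eg⁰ gives -2.4Δo = -751 kJ/mol, but forming 2 extra pairs costs 2P = 590 kJ/mol, so E(LS) = -751 + 590 = -161 kJ/mol.
The difference is -161 − (-125) = -36 kJ/mol, so low-spin lies lower.

-36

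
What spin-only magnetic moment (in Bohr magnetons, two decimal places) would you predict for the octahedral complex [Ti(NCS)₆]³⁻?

1.73 Bohr magnetons

Each NCS⁻ contributes -1; 6 × (-1) = -6. With overall charge -3, Ti is in the +3 oxidation state.
Ti³⁺: group 4, so d-count = 4 − 3 = 1.
Configuration: t2g^1 e_g^0 → 1 unpaired electron.
μ(spin-only) = √[1(1+2)] = √3 ≈ 1.73 Bohr magnetons.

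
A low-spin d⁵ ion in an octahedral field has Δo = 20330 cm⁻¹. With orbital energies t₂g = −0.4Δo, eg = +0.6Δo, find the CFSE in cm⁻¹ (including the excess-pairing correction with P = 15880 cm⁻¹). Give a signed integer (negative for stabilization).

-8900

Configuration: t₂g⁵ eg⁰.
CFSE(orbital) = 5×(-0.4Δo) + 0×(0.6Δo) = -2.0Δo; with Δo = 20330 cm⁻¹ that is -40660 cm⁻¹.
High-spin d⁵ would be t₂g³ eg² with 0 pairs; low-spin has 2, so 2 excess pairs cost +2P = +31760 cm⁻¹.
Overall CFSE = -40660 + 31760 = -8900 cm⁻¹.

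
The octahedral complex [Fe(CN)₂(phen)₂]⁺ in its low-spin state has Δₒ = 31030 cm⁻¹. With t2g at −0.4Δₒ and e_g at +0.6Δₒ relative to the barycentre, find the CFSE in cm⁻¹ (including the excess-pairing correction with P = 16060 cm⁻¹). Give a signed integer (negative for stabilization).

Ligand charges: 2×(-1) from CN⁻ and 2×(+0) from phen sum to -2; with overall charge +1, Fe is +3.
Fe sits in group 8; removing 3 electrons leaves Fe³⁺ with 8 − 3 = 5 d electrons.
Electron filling gives t2g^5 e_g^0.
CFSE(orbital) = 5×(-0.4Δₒ) + 0×(0.6Δₒ) = -2.0Δₒ; with Δₒ = 31030 cm⁻¹ that is -62060 cm⁻¹.
Pairing penalty: 2 pairs vs 0 in the high-spin reference → 2 extra × P = 32120 cm⁻¹.
Overall CFSE = -62060 + 32120 = -29940 cm⁻¹.

-29940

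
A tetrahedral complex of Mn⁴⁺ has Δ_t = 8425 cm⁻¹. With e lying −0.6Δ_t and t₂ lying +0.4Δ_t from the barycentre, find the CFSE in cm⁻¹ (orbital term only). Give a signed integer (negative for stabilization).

-6740

Group 7 minus oxidation state +4 gives a d³ configuration for Mn⁴⁺.
Tetrahedral splitting is small, so the complex is high-spin.
Configuration: e² t₂¹.
The orbital stabilization is -0.8Δ_t = -0.8 × 8425 = -6740 cm⁻¹.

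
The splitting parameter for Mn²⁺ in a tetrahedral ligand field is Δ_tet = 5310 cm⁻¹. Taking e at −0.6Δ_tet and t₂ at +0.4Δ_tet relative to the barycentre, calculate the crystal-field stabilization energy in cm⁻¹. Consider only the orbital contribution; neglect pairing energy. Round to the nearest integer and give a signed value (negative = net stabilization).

Mn²⁺: group 7, so d-count = 7 − 2 = 5.
Tetrahedral fields are weak (Δₜ ≈ 4/9 Δₒ), so electrons fill high-spin.
Electron filling gives e² t₂³.
The orbital stabilization is 0.0Δ_tet = 0.0 × 5310 = 0 cm⁻¹.

0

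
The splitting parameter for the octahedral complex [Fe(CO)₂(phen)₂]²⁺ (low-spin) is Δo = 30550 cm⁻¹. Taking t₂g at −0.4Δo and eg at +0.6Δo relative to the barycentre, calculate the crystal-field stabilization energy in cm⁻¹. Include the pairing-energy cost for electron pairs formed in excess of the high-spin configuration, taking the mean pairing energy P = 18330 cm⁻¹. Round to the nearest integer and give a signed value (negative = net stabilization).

-36660

Ligand charges: 2×(+0) from CO and 2×(+0) from phen sum to +0; with overall charge +2, Fe is +2.
Fe is in group 8, so Fe²⁺ is d⁶ (8 − 2 = 6).
Configuration: t₂g⁶ eg⁰.
Orbital CFSE = 6(-0.4) + 0(0.6) = -2.4Δo = -2.4 × 30550 = -73320 cm⁻¹.
High-spin d⁶ would be t₂g⁴ eg² with 1 pair; low-spin has 3, so 2 excess pairs cost +2P = +36660 cm⁻¹.
Net CFSE = -73320 + 36660 = -36660 cm⁻¹.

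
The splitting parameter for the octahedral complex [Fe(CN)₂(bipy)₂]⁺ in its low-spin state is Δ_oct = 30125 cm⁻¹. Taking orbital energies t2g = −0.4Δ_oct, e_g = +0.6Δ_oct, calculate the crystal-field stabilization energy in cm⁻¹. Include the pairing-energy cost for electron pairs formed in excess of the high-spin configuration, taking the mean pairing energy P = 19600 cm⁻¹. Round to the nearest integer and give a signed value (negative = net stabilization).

-21050

Ligand charges: 2×(-1) from CN⁻ and 2×(+0) from bipy sum to -2; with overall charge +1, Fe is +3.
Fe is in group 8, so Fe³⁺ is d⁵ (8 − 3 = 5).
Configuration: t2g^5 e_g^0.
CFSE(orbital) = 5×(-0.4Δ_oct) + 0×(0.6Δ_oct) = -2.0Δ_oct; with Δ_oct = 30125 cm⁻¹ that is -60250 cm⁻¹.
Relative to high-spin t2g^3 e_g^2 (0 paired), the low-spin configuration has 2 additional pairs, contributing +2 × 19600 = +39200 cm⁻¹.
Combining: -60250 + 39200 = -21050 cm⁻¹.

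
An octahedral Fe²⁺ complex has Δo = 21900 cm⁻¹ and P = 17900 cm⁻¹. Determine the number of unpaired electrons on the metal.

Group 8 minus oxidation state +2 gives a d⁶ configuration for Fe²⁺.
Here Δo > P (21900 > 17900), so the low-spin state is favoured.
Filling d⁶ accordingly: t₂g⁶ eg⁰.
Unpaired electrons: 0.

0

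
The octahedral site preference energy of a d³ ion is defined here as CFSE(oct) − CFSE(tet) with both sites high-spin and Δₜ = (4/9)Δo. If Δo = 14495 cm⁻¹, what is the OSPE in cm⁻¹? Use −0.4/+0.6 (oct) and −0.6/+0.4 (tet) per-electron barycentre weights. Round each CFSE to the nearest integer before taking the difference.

-12240

Octahedral (high-spin): t₂g³ eg⁰, CFSE = 3(−0.4) + 0(+0.6) = -1.2Δo = -1.2 × 14495 = -17394 cm⁻¹.
Tetrahedral: e² t₂¹, CFSE = 2(−0.6) + 1(+0.4) = -0.8Δₜ = -0.8 × (4/9) × 14495 = -5154 cm⁻¹.
OSPE = CFSE(oct) − CFSE(tet) = -17394 − (-5154) = -12240 cm⁻¹.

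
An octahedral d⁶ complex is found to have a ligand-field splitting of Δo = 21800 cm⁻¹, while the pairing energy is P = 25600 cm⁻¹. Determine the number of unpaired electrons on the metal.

4

Since Δo = 21800 cm⁻¹ < P = 25600 cm⁻¹, the complex adopts the high-spin configuration.
Filling d⁶ accordingly: t2g^4 e_g^2.
Unpaired electrons: 4.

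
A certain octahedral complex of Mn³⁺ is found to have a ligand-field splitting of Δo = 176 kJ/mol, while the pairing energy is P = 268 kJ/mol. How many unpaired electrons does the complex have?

Mn is in group 7, so Mn³⁺ is d⁴ (7 − 3 = 4).
Δo < P, so pairing is avoided: the ground state is high-spin.
Filling d⁴ accordingly: t₂g³ eg¹.
Unpaired electrons: 4.

4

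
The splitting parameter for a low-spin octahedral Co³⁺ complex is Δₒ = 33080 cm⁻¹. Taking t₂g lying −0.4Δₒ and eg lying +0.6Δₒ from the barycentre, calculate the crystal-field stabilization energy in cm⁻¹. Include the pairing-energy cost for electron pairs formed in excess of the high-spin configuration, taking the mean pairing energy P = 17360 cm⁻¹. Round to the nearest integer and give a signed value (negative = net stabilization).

-44672

Co is in group 9, so Co³⁺ is d⁶ (9 − 3 = 6).
Configuration: t₂g⁶ eg⁰.
Orbital CFSE = 6(-0.4) + 0(0.6) = -2.4Δₒ = -2.4 × 33080 = -79392 cm⁻¹.
High-spin d⁶ would be t₂g⁴ eg² with 1 pair; low-spin has 3, so 2 excess pairs cost +2P = +34720 cm⁻¹.
Overall CFSE = -79392 + 34720 = -44672 cm⁻¹.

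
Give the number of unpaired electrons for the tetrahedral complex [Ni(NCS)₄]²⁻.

Each NCS⁻ contributes -1; 4 × (-1) = -4. With overall charge -2, Ni is in the +2 oxidation state.
Ni sits in group 10; removing 2 electrons leaves Ni²⁺ with 10 − 2 = 8 d electrons.
Tetrahedral fields are weak (Δₜ ≈ 4/9 Δₒ), so electrons fill high-spin.
Configuration: e⁴ t₂⁴, giving 2 unpaired electrons.

2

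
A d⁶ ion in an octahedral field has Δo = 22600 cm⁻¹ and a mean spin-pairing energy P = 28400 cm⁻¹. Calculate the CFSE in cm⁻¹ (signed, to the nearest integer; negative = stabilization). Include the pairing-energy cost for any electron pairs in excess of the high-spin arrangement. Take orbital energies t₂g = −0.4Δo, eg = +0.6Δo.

-9040

Since Δo = 22600 cm⁻¹ < P = 28400 cm⁻¹, the complex adopts the high-spin configuration.
Filling d⁶ accordingly: t₂g⁴ eg².
Orbital CFSE = -0.4Δo = -0.4 × 22600 = -9040 cm⁻¹.
High-spin has no excess pairs, so no pairing correction applies.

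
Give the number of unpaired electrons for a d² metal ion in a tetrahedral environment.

2

Tetrahedral splitting is small, so the complex is high-spin.
Configuration: e² t₂⁰, giving 2 unpaired electrons.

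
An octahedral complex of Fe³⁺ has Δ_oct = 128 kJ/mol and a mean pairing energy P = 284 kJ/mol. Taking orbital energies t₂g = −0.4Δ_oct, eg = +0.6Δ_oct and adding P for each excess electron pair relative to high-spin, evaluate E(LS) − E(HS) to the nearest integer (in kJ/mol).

Fe sits in group 8; removing 3 electrons leaves Fe³⁺ with 8 − 3 = 5 d electrons.
High-spin: t₂g³ eg², CFSE = 0.0Δ_oct = 0 kJ/mol.
For low-spin the configuration is t₂g⁵ eg⁰: orbital energy -2.0 × 128 = -256 kJ/mol, and 2 additional pairs relative to high-spin add 568 kJ/mol, giving 312 kJ/mol.
E(LS) − E(HS) = 312 − (0) = 312 kJ/mol.

312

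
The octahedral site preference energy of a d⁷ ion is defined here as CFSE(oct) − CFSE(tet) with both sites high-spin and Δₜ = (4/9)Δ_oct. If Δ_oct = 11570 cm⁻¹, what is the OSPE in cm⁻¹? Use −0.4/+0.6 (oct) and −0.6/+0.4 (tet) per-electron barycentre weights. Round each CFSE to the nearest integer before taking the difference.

-3085

Octahedral high-spin t₂g⁵ eg²: CFSE = -0.8 × 11570 = -9256 cm⁻¹.
Tetrahedral e⁴ t₂³ gives -1.2Δₜ = -1.2 × (4/9) × 11570 = -6171 cm⁻¹.
OSPE = -9256 − (-6171) = -3085 cm⁻¹.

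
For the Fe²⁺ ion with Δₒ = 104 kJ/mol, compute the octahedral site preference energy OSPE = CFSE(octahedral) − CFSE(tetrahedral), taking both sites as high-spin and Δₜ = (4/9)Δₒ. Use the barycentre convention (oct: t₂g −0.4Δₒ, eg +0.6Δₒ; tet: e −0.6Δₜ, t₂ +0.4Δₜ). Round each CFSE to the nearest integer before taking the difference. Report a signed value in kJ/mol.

-14

Group 8 minus oxidation state +2 gives a d⁶ configuration for Fe²⁺.
Octahedral (high-spin): t₂g⁴ eg², CFSE = 4(−0.4) + 2(+0.6) = -0.4Δₒ = -0.4 × 104 = -42 kJ/mol.
Tetrahedral: e³ t₂³, CFSE = 3(−0.6) + 3(+0.4) = -0.6Δₜ = -0.6 × (4/9) × 104 = -28 kJ/mol.
OSPE = CFSE(oct) − CFSE(tet) = -42 − (-28) = -14 kJ/mol.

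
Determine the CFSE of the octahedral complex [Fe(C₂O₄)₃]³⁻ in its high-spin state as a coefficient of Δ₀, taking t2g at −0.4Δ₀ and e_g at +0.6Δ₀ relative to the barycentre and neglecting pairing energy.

Each C₂O₄²⁻ contributes -2; 3 × (-2) = -6. With overall charge -3, Fe is in the +3 oxidation state.
Fe³⁺: group 8, so d-count = 8 − 3 = 5.
Configuration: t2g^3 e_g^2.
CFSE = 3(-0.4Δ₀) + 2(0.6Δ₀) = -1.2Δ₀ + 1.2Δ₀ = 0.0Δ₀.

0.0 Δ₀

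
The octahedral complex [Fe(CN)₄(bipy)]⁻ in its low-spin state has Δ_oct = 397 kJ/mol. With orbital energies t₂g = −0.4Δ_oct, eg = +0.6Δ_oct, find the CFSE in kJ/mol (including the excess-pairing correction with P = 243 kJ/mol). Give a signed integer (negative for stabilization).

-308

Ligand charges: 4×(-1) from CN⁻ and 1×(+0) from bipy sum to -4; with overall charge -1, Fe is +3.
Fe sits in group 8; removing 3 electrons leaves Fe³⁺ with 8 − 3 = 5 d electrons.
Configuration: t₂g⁵ eg⁰.
The orbital stabilization is -2.0Δ_oct = -2.0 × 397 = -794 kJ/mol.
Pairing penalty: 2 pairs vs 0 in the high-spin reference → 2 extra × P = 486 kJ/mol.
Net CFSE = -794 + 486 = -308 kJ/mol.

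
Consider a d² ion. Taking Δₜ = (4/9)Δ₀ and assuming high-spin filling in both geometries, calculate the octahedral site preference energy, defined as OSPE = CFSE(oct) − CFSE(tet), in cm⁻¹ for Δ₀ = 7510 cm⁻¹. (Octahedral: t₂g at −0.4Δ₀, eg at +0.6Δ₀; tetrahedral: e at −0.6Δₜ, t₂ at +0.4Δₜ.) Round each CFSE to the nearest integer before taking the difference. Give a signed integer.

Octahedral (high-spin): t₂g² eg⁰, CFSE = 2(−0.4) + 0(+0.6) = -0.8Δ₀ = -0.8 × 7510 = -6008 cm⁻¹.
In a tetrahedral site the filling is e² t₂⁰: CFSE(tet) = -1.2Δₜ = -1.2 × (4/9)(7510) = -4005 cm⁻¹.
OSPE = CFSE(oct) − CFSE(tet) = -6008 − (-4005) = -2003 cm⁻¹.

-2003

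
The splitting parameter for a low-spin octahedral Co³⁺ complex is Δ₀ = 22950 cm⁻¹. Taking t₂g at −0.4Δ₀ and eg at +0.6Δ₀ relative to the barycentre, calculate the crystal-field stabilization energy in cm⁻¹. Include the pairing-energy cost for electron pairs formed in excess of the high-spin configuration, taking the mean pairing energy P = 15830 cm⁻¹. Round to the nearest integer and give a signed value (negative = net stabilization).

Co sits in group 9; removing 3 electrons leaves Co³⁺ with 9 − 3 = 6 d electrons.
The d⁶ electrons fill as t₂g⁶ eg⁰.
CFSE(orbital) = 6×(-0.4Δ₀) + 0×(0.6Δ₀) = -2.4Δ₀; with Δ₀ = 22950 cm⁻¹ that is -55080 cm⁻¹.
High-spin d⁶ would be t₂g⁴ eg² with 1 pair; low-spin has 3, so 2 excess pairs cost +2P = +31660 cm⁻¹.
Combining: -55080 + 31660 = -23420 cm⁻¹.

-23420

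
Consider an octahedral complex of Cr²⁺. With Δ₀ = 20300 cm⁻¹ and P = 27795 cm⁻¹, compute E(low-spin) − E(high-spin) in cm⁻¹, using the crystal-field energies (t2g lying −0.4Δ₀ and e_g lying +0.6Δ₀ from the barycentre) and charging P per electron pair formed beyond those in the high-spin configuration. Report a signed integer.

Cr²⁺: group 6, so d-count = 6 − 2 = 4.
High-spin: t2g^3 e_g^1, CFSE = -0.6Δ₀ = -12180 cm⁻¹.
Low-spin t2g^4 e_g^0 gives -1.6Δ₀ = -32480 cm⁻¹, but forming 1 extra pair costs 1P = 27795 cm⁻¹, so E(LS) = -32480 + 27795 = -4685 cm⁻¹.
The difference is -4685 − (-12180) = 7495 cm⁻¹, so high-spin lies lower.

7495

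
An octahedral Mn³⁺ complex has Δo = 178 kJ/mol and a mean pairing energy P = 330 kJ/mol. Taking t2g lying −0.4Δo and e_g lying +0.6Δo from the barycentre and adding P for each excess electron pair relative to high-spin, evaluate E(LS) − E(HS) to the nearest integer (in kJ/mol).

Group 7 minus oxidation state +3 gives a d⁴ configuration for Mn³⁺.
In the high-spin limit (t2g^3 e_g^1) the orbital term is -0.6Δo = -107 kJ/mol, with no excess pairing.
Low-spin: t2g^4 e_g^0, orbital CFSE = -1.6Δo = -285 kJ/mol; plus 1 excess pair × P = +330 kJ/mol; total 45 kJ/mol.
Thus E(LS) − E(HS) = 152 kJ/mol.

152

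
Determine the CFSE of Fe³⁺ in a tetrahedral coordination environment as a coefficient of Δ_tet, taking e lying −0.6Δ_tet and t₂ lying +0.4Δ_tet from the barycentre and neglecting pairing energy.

0.0 Δ_tet

Fe sits in group 8; removing 3 electrons leaves Fe³⁺ with 8 − 3 = 5 d electrons.
With tetrahedral geometry the complex is necessarily high-spin.
Configuration: e² t₂³.
CFSE = 2(-0.6Δ_tet) + 3(0.4Δ_tet) = -1.2Δ_tet + 1.2Δ_tet = 0.0Δ_tet.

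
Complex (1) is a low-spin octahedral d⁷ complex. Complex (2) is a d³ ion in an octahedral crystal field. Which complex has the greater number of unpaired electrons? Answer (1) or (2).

(1): t₂g⁶ eg¹ → 1 unpaired.
(2): t₂g³ eg⁰ → 3 unpaired.
So (2) has more unpaired electrons.

(2)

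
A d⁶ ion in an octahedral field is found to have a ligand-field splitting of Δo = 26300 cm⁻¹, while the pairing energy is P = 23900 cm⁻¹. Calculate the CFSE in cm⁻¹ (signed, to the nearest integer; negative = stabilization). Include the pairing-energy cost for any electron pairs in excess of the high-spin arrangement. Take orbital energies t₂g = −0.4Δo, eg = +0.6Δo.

Here Δo > P (26300 > 23900), so the low-spin state is favoured.
Configuration: t₂g⁶ eg⁰.
Orbital CFSE = -2.4Δo = -2.4 × 26300 = -63120 cm⁻¹.
Excess pairs vs high-spin: 3 − 1 = 2; pairing cost = +47800 cm⁻¹.
Net CFSE = -63120 + 47800 = -15320 cm⁻¹.

-15320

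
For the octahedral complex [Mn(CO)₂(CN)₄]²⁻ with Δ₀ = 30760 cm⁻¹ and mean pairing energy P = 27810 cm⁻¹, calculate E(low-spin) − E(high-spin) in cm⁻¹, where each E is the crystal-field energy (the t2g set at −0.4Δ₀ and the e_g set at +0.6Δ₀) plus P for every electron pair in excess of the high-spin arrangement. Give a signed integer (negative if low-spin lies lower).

-5900

Ligand charges: 2×(+0) from CO and 4×(-1) from CN⁻ sum to -4; with overall charge -2, Mn is +2.
Mn²⁺: group 7, so d-count = 7 − 2 = 5.
High-spin: t2g^3 e_g^2, CFSE = 0.0Δ₀ = 0 cm⁻¹.
Low-spin: t2g^5 e_g^0, orbital CFSE = -2.0Δ₀ = -61520 cm⁻¹; plus 2 excess pairs × P = +55620 cm⁻¹; total -5900 cm⁻¹.
The difference is -5900 − (0) = -5900 cm⁻¹, so low-spin lies lower.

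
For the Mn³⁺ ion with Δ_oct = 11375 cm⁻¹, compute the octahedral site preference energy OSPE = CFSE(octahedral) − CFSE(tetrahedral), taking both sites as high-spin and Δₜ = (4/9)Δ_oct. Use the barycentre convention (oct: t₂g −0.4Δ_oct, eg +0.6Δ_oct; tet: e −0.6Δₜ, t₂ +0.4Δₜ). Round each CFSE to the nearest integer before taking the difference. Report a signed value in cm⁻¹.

Group 7 minus oxidation state +3 gives a d⁴ configuration for Mn³⁺.
In an octahedral site d⁴ (HS) is t₂g³ eg¹, giving CFSE(oct) = -0.6Δ_oct = -6825 cm⁻¹.
In a tetrahedral site the filling is e² t₂²: CFSE(tet) = -0.4Δₜ = -0.4 × (4/9)(11375) = -2022 cm⁻¹.
OSPE = -6825 − (-2022) = -4803 cm⁻¹.

-4803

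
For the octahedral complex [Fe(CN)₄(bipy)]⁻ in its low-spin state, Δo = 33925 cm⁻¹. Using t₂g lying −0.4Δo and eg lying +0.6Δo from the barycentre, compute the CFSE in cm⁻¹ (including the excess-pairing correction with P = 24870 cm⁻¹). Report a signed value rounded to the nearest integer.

Ligand charges: 4×(-1) from CN⁻ and 1×(+0) from bipy sum to -4; with overall charge -1, Fe is +3.
Fe is in group 8, so Fe³⁺ is d⁵ (8 − 3 = 5).
Electron filling gives t₂g⁵ eg⁰.
CFSE(orbital) = 5×(-0.4Δo) + 0×(0.6Δo) = -2.0Δo; with Δo = 33925 cm⁻¹ that is -67850 cm⁻¹.
Pairing penalty: 2 pairs vs 0 in the high-spin reference → 2 extra × P = 49740 cm⁻¹.
Overall CFSE = -67850 + 49740 = -18110 cm⁻¹.

-18110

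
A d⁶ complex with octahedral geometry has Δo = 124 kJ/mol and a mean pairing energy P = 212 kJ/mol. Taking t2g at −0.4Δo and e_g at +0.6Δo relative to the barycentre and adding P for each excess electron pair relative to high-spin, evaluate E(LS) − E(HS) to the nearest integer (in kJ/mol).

High-spin d⁶ fills as t2g^4 e_g^2 with CFSE 4(−0.4) + 2(+0.6) = -0.4Δo = -50 kJ/mol.
Low-spin t2g^6 e_g^0 gives -2.4Δo = -298 kJ/mol, but forming 2 extra pairs costs 2P = 424 kJ/mol, so E(LS) = -298 + 424 = 126 kJ/mol.
The difference is 126 − (-50) = 176 kJ/mol, so high-spin lies lower.

176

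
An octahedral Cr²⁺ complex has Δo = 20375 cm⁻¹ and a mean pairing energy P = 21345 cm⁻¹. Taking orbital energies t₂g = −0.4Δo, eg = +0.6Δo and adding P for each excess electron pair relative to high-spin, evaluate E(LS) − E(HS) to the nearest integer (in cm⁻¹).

970

Group 6 minus oxidation state +2 gives a d⁴ configuration for Cr²⁺.
High-spin d⁴ fills as t₂g³ eg¹ with CFSE 3(−0.4) + 1(+0.6) = -0.6Δo = -12225 cm⁻¹.
Low-spin: t₂g⁴ eg⁰, orbital CFSE = -1.6Δo = -32600 cm⁻¹; plus 1 excess pair × P = +21345 cm⁻¹; total -11255 cm⁻¹.
The difference is -11255 − (-12225) = 970 cm⁻¹, so high-spin lies lower.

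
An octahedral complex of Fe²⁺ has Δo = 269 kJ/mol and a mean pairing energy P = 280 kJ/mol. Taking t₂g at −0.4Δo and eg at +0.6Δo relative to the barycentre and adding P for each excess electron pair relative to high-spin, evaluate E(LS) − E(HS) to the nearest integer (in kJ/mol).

Group 8 minus oxidation state +2 gives a d⁶ configuration for Fe²⁺.
In the high-spin limit (t₂g⁴ eg²) the orbital term is -0.4Δo = -108 kJ/mol, with no excess pairing.
Low-spin t₂g⁶ eg⁰ gives -2.4Δo = -646 kJ/mol, but forming 2 extra pairs costs 2P = 560 kJ/mol, so E(LS) = -646 + 560 = -86 kJ/mol.
E(LS) − E(HS) = -86 − (-108) = 22 kJ/mol.

22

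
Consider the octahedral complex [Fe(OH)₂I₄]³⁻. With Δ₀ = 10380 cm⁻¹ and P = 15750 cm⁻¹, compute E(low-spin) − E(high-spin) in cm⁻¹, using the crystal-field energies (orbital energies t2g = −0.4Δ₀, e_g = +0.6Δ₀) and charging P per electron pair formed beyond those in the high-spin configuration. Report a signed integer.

10740

Ligand charges: 2×(-1) from OH⁻ and 4×(-1) from I⁻ sum to -6; with overall charge -3, Fe is +3.
Fe sits in group 8; removing 3 electrons leaves Fe³⁺ with 8 − 3 = 5 d electrons.
High-spin d⁵ fills as t2g^3 e_g^2 with CFSE 3(−0.4) + 2(+0.6) = 0.0Δ₀ = 0 cm⁻¹.
Low-spin t2g^5 e_g^0 gives -2.0Δ₀ = -20760 cm⁻¹, but forming 2 extra pairs costs 2P = 31500 cm⁻¹, so E(LS) = -20760 + 31500 = 10740 cm⁻¹.
E(LS) − E(HS) = 10740 − (0) = 10740 cm⁻¹.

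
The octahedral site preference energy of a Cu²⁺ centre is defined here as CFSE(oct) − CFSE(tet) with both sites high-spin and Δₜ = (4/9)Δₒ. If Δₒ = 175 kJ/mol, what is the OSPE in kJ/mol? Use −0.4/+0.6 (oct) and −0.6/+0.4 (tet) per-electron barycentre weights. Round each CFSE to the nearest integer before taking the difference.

-74

Cu is in group 11, so Cu²⁺ is d⁹ (11 − 2 = 9).
Octahedral (high-spin): t₂g⁶ eg³, CFSE = 6(−0.4) + 3(+0.6) = -0.6Δₒ = -0.6 × 175 = -105 kJ/mol.
Tetrahedral: e⁴ t₂⁵, CFSE = 4(−0.6) + 5(+0.4) = -0.4Δₜ = -0.4 × (4/9) × 175 = -31 kJ/mol.
OSPE = CFSE(oct) − CFSE(tet) = -105 − (-31) = -74 kJ/mol.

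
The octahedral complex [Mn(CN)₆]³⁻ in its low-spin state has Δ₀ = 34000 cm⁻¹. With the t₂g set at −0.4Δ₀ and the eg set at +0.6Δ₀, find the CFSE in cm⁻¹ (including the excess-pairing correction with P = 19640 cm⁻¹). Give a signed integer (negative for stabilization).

Each CN⁻ contributes -1; 6 × (-1) = -6. With overall charge -3, Mn is in the +3 oxidation state.
Group 7 minus oxidation state +3 gives a d⁴ configuration for Mn³⁺.
Electron filling gives t₂g⁴ eg⁰.
The orbital stabilization is -1.6Δ₀ = -1.6 × 34000 = -54400 cm⁻¹.
Relative to high-spin t₂g³ eg¹ (0 paired), the low-spin configuration has 1 additional pair, contributing +1 × 19640 = +19640 cm⁻¹.
Net CFSE = -54400 + 19640 = -34760 cm⁻¹.

-34760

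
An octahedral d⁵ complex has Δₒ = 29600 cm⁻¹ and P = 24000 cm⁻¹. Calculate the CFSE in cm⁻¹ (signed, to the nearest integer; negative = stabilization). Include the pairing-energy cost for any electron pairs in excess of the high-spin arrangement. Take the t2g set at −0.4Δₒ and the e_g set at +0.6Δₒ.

Here Δₒ > P (29600 > 24000), so the low-spin state is favoured.
Configuration: t2g^5 e_g^0.
Orbital CFSE = -2.0Δₒ = -2.0 × 29600 = -59200 cm⁻¹.
Excess pairs vs high-spin: 2 − 0 = 2; pairing cost = +48000 cm⁻¹.
Net CFSE = -59200 + 48000 = -11200 cm⁻¹.

-11200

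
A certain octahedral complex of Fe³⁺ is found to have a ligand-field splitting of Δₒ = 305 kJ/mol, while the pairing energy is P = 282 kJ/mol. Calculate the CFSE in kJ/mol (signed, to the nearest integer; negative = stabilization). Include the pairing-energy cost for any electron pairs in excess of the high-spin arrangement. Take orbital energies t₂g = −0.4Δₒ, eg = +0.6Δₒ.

Fe sits in group 8; removing 3 electrons leaves Fe³⁺ with 8 − 3 = 5 d electrons.
Since Δₒ = 305 kJ/mol > P = 282 kJ/mol, the complex adopts the low-spin configuration.
Filling d⁵ accordingly: t₂g⁵ eg⁰.
Orbital CFSE = -2.0Δₒ = -2.0 × 305 = -610 kJ/mol.
Excess pairs vs high-spin: 2 − 0 = 2; pairing cost = +564 kJ/mol.
Net CFSE = -610 + 564 = -46 kJ/mol.

-46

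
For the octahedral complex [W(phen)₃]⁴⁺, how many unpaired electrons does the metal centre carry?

phen is neutral, so the +4 overall charge sits on W: oxidation state +4.
W⁴⁺: group 6, so d-count = 6 − 4 = 2.
For octahedral d² the high- and low-spin configurations coincide.
Configuration: t2g^2 e_g^0, giving 2 unpaired electrons.

2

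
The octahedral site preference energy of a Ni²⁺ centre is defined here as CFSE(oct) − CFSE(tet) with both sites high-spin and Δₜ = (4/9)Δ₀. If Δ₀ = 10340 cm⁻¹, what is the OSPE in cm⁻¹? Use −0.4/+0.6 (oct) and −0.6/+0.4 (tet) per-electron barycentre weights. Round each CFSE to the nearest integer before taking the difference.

-8732

Ni sits in group 10; removing 2 electrons leaves Ni²⁺ with 10 − 2 = 8 d electrons.
Octahedral high-spin t2g^6 e_g^2: CFSE = -1.2 × 10340 = -12408 cm⁻¹.
Tetrahedral e^4 t2^4 gives -0.8Δₜ = -0.8 × (4/9) × 10340 = -3676 cm⁻¹.
OSPE = -12408 − (-3676) = -8732 cm⁻¹.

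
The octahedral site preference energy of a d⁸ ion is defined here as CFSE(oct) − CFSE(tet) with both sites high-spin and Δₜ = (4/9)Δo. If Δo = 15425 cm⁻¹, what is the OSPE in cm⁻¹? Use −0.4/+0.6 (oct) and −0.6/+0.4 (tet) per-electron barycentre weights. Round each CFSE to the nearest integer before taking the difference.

-13026

In an octahedral site d⁸ (HS) is t₂g⁶ eg², giving CFSE(oct) = -1.2Δo = -18510 cm⁻¹.
Tetrahedral e⁴ t₂⁴ gives -0.8Δₜ = -0.8 × (4/9) × 15425 = -5484 cm⁻¹.
Subtracting, OSPE = -18510 − (-5484) = -13026 cm⁻¹.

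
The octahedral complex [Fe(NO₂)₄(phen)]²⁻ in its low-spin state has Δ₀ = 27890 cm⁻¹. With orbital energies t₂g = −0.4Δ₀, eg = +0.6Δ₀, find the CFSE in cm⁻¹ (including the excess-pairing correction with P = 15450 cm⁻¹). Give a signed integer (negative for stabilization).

-36036

Ligand charges: 4×(-1) from NO₂⁻ and 1×(+0) from phen sum to -4; with overall charge -2, Fe is +2.
Fe²⁺: group 8, so d-count = 8 − 2 = 6.
The d⁶ electrons fill as t₂g⁶ eg⁰.
Orbital CFSE = 6(-0.4) + 0(0.6) = -2.4Δ₀ = -2.4 × 27890 = -66936 cm⁻¹.
Relative to high-spin t₂g⁴ eg² (1 paired), the low-spin configuration has 2 additional pairs, contributing +2 × 15450 = +30900 cm⁻¹.
Net CFSE = -66936 + 30900 = -36036 cm⁻¹.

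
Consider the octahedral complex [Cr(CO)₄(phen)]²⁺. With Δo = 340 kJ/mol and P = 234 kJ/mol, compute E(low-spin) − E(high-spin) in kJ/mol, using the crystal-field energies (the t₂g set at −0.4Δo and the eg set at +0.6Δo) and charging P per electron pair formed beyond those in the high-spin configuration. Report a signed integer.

-106

Ligand charges: 4×(+0) from CO and 1×(+0) from phen sum to +0; with overall charge +2, Cr is +2.
Cr²⁺: group 6, so d-count = 6 − 2 = 4.
High-spin: t₂g³ eg¹, CFSE = -0.6Δo = -204 kJ/mol.
Low-spin t₂g⁴ eg⁰ gives -1.6Δo = -544 kJ/mol, but forming 1 extra pair costs 1P = 234 kJ/mol, so E(LS) = -544 + 234 = -310 kJ/mol.
The difference is -310 − (-204) = -106 kJ/mol, so low-spin lies lower.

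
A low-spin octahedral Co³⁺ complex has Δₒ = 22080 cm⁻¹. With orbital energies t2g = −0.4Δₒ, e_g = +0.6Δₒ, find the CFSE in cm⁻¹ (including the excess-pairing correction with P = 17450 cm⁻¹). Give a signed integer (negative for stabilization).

Group 9 minus oxidation state +3 gives a d⁶ configuration for Co³⁺.
The d⁶ electrons fill as t2g^6 e_g^0.
The orbital stabilization is -2.4Δₒ = -2.4 × 22080 = -52992 cm⁻¹.
Pairing penalty: 3 pairs vs 1 in the high-spin reference → 2 extra × P = 34900 cm⁻¹.
Overall CFSE = -52992 + 34900 = -18092 cm⁻¹.

-18092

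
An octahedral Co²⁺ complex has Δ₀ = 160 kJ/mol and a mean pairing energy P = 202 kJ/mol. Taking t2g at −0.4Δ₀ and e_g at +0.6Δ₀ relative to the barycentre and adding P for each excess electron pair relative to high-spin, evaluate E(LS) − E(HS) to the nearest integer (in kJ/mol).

Co sits in group 9; removing 2 electrons leaves Co²⁺ with 9 − 2 = 7 d electrons.
In the high-spin limit (t2g^5 e_g^2) the orbital term is -0.8Δ₀ = -128 kJ/mol, with no excess pairing.
Low-spin: t2g^6 e_g^1, orbital CFSE = -1.8Δ₀ = -288 kJ/mol; plus 1 excess pair × P = +202 kJ/mol; total -86 kJ/mol.
The difference is -86 − (-128) = 42 kJ/mol, so high-spin lies lower.

42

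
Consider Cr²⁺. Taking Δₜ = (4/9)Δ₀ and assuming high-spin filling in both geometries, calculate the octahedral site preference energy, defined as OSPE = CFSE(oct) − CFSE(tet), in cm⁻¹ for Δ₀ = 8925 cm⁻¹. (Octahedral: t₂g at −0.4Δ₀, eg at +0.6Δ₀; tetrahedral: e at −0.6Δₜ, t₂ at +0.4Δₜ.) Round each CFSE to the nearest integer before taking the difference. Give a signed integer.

-3768

Cr is in group 6, so Cr²⁺ is d⁴ (6 − 2 = 4).
Octahedral high-spin t₂g³ eg¹: CFSE = -0.6 × 8925 = -5355 cm⁻¹.
In a tetrahedral site the filling is e² t₂²: CFSE(tet) = -0.4Δₜ = -0.4 × (4/9)(8925) = -1587 cm⁻¹.
OSPE = CFSE(oct) − CFSE(tet) = -5355 − (-1587) = -3768 cm⁻¹.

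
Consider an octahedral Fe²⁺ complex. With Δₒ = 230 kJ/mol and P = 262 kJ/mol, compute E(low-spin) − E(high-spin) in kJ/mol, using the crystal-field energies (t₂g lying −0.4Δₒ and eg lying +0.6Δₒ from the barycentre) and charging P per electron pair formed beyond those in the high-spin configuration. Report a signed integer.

Fe²⁺: group 8, so d-count = 8 − 2 = 6.
High-spin d⁶ fills as t₂g⁴ eg² with CFSE 4(−0.4) + 2(+0.6) = -0.4Δₒ = -92 kJ/mol.
Low-spin: t₂g⁶ eg⁰, orbital CFSE = -2.4Δₒ = -552 kJ/mol; plus 2 excess pairs × P = +524 kJ/mol; total -28 kJ/mol.
The difference is -28 − (-92) = 64 kJ/mol, so high-spin lies lower.

64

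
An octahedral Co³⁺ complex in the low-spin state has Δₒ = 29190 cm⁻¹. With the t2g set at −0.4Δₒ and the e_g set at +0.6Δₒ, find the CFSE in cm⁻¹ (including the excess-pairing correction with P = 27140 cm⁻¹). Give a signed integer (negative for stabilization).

-15776

Group 9 minus oxidation state +3 gives a d⁶ configuration for Co³⁺.
Electron filling gives t2g^6 e_g^0.
The orbital stabilization is -2.4Δₒ = -2.4 × 29190 = -70056 cm⁻¹.
Pairing penalty: 3 pairs vs 1 in the high-spin reference → 2 extra × P = 54280 cm⁻¹.
Overall CFSE = -70056 + 54280 = -15776 cm⁻¹.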